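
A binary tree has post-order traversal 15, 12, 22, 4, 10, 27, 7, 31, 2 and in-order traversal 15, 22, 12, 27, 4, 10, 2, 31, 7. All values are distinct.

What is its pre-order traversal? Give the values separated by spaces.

The last element of post-order is the root; it splits in-order into left and right subtrees.
Root 2: left subtree has 6 nodes {15, 22, 12, 27, 4, 10}, right has 2 {31, 7}.
  Root 27: left subtree has 3 nodes {15, 22, 12}, right has 2 {4, 10}.
    Root 22: left subtree has 1 node {15}, right has 1 {12}.
    Root 10: left subtree has 1 node {4}, right has 0 { }.
  Root 31: left subtree has 0 nodes { }, right has 1 {7}.

2 27 22 15 12 10 4 31 7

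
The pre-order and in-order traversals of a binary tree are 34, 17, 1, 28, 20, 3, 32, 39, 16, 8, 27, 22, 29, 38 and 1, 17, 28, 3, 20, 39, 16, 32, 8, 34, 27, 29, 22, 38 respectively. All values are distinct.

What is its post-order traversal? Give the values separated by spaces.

The first element of pre-order is the root; it splits in-order into left and right subtrees.
Root 34: left subtree has 9 nodes {1, 17, 28, 3, 20, 39, 16, 32, 8}, right has 4 {27, 29, 22, 38}.
  Root 17: left subtree has 1 node {1}, right has 7 {28, 3, 20, 39, 16, 32, 8}.
    Root 28: left subtree has 0 nodes { }, right has 6 {3, 20, 39, 16, 32, 8}.
      Root 20: left subtree has 1 node {3}, right has 4 {39, 16, 32, 8}.
        Root 32: left subtree has 2 nodes {39, 16}, right has 1 {8}.
          Root 39: left subtree has 0 nodes { }, right has 1 {16}.
  Root 27: left subtree has 0 nodes { }, right has 3 {29, 22, 38}.
    Root 22: left subtree has 1 node {29}, right has 1 {38}.

1 3 16 39 8 32 20 28 17 29 38 22 27 34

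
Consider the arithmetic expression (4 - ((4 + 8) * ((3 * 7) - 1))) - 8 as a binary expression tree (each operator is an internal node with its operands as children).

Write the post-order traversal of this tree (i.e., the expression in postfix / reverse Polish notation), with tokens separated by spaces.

Post-order on an expression tree gives postfix notation: for each operator, emit left operand, right operand, then the operator.

4 4 8 + 3 7 * 1 - * - 8 -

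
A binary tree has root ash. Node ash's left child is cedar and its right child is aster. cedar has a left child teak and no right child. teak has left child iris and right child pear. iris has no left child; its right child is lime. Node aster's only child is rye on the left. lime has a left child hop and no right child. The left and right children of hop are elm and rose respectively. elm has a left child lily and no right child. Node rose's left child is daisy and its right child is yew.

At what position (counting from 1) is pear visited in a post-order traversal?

9

Post-order visits the left subtree, then the right subtree, then the node.
At ash: go left to cedar.
  At cedar: go left to teak.
    At teak: go left to iris.
      At iris: no left child.
      At iris: go right to lime.
        At lime: go left to hop.
          At hop: go left to elm.
            At elm: go left to lily.
              lily is a leaf — visit lily.
            At elm: no right child.
            Visit elm.
          At hop: go right to rose.
            At rose: go left to daisy.
              daisy is a leaf — visit daisy.
            At rose: go right to yew.
              yew is a leaf — visit yew.
            Visit rose.
          Visit hop.
        At lime: no right child.
        Visit lime.
      Visit iris.
    At teak: go right to pear.
      pear is a leaf — visit pear.
    Visit teak.
  At cedar: no right child.
  Visit cedar.
At ash: go right to aster.
  At aster: go left to rye.
    rye is a leaf — visit rye.
  At aster: no right child.
  Visit aster.
Visit ash.
Full post-order sequence: lily, elm, daisy, yew, rose, hop, lime, iris, pear, teak, cedar, rye, aster, ash.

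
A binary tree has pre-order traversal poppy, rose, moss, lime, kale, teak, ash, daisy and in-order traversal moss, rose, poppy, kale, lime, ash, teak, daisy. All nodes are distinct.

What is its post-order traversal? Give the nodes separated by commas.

The first element of pre-order is the root; it splits in-order into left and right subtrees.
Root poppy: left subtree has 2 nodes {moss, rose}, right has 5 {kale, lime, ash, teak, daisy}.
  Root rose: left subtree has 1 node {moss}, right has 0 { }.
  Root lime: left subtree has 1 node {kale}, right has 3 {ash, teak, daisy}.
    Root teak: left subtree has 1 node {ash}, right has 1 {daisy}.

moss, rose, kale, ash, daisy, teak, lime, poppy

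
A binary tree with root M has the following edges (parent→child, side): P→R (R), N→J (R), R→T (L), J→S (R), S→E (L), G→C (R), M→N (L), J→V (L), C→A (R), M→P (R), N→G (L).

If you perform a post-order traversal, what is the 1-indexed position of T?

9

Post-order visits the left subtree, then the right subtree, then the node.
At M: go left to N.
  At N: go left to G.
    At G: no left child.
    At G: go right to C.
      At C: no left child.
      At C: go right to A.
        A is a leaf — visit A.
      Visit C.
    Visit G.
  At N: go right to J.
    At J: go left to V.
      V is a leaf — visit V.
    At J: go right to S.
      At S: go left to E.
        E is a leaf — visit E.
      At S: no right child.
      Visit S.
    Visit J.
  Visit N.
At M: go right to P.
  At P: no left child.
  At P: go right to R.
    At R: go left to T.
      T is a leaf — visit T.
    At R: no right child.
    Visit R.
  Visit P.
Visit M.
Full post-order sequence: A, C, G, V, E, S, J, N, T, R, P, M.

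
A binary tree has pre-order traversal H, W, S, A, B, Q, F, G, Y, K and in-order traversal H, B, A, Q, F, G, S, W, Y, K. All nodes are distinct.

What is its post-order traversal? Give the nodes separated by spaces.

B G F Q A S K Y W H

The first element of pre-order is the root; it splits in-order into left and right subtrees.
Root H: left subtree has 0 nodes { }, right has 9 {B, A, Q, F, G, S, W, Y, K}.
  Root W: left subtree has 6 nodes {B, A, Q, F, G, S}, right has 2 {Y, K}.
    Root S: left subtree has 5 nodes {B, A, Q, F, G}, right has 0 { }.
      Root A: left subtree has 1 node {B}, right has 3 {Q, F, G}.
        Root Q: left subtree has 0 nodes { }, right has 2 {F, G}.
          Root F: left subtree has 0 nodes { }, right has 1 {G}.
    Root Y: left subtree has 0 nodes { }, right has 1 {K}.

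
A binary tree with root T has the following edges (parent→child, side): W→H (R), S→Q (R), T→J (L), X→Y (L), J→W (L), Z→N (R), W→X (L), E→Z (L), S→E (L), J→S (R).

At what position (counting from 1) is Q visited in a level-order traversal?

Level-order visits nodes level by level from the root, left to right within each level.
Level 0: T
Level 1: J
Level 2: W, S
Level 3: X, H, E, Q
Level 4: Y, Z
Level 5: N
Full level-order sequence: T, J, W, S, X, H, E, Q, Y, Z, N.

8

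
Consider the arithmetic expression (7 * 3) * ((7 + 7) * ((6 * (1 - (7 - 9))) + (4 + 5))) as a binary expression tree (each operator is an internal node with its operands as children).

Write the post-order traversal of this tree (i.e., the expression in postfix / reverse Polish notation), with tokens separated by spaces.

7 3 * 7 7 + 6 1 7 9 - - * 4 5 + + * *

Post-order on an expression tree gives postfix notation: for each operator, emit left operand, right operand, then the operator.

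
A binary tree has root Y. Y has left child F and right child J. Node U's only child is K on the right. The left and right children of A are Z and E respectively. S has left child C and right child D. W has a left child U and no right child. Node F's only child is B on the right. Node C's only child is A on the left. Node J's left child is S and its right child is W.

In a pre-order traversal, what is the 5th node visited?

S

Pre-order visits the node, then its left subtree, then its right subtree.
Visit Y.
At Y: go left to F.
  Visit F.
  At F: no left child.
  At F: go right to B.
    B is a leaf — visit B.
At Y: go right to J.
  Visit J.
  At J: go left to S.
    Visit S.
    At S: go left to C.
      Visit C.
      At C: go left to A.
        Visit A.
        At A: go left to Z.
          Z is a leaf — visit Z.
        At A: go right to E.
          E is a leaf — visit E.
      At C: no right child.
    At S: go right to D.
      D is a leaf — visit D.
  At J: go right to W.
    Visit W.
    At W: go left to U.
      Visit U.
      At U: no left child.
      At U: go right to K.
        K is a leaf — visit K.
    At W: no right child.
Full pre-order sequence: Y, F, B, J, S, C, A, Z, E, D, W, U, K.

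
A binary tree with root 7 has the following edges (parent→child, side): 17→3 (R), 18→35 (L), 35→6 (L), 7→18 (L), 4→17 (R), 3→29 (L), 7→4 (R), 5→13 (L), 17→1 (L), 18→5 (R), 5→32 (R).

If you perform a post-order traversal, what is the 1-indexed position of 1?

Post-order visits the left subtree, then the right subtree, then the node.
At 7: go left to 18.
  At 18: go left to 35.
    At 35: go left to 6.
      6 is a leaf — visit 6.
    At 35: no right child.
    Visit 35.
  At 18: go right to 5.
    At 5: go left to 13.
      13 is a leaf — visit 13.
    At 5: go right to 32.
      32 is a leaf — visit 32.
    Visit 5.
  Visit 18.
At 7: go right to 4.
  At 4: no left child.
  At 4: go right to 17.
    At 17: go left to 1.
      1 is a leaf — visit 1.
    At 17: go right to 3.
      At 3: go left to 29.
        29 is a leaf — visit 29.
      At 3: no right child.
      Visit 3.
    Visit 17.
  Visit 4.
Visit 7.
Full post-order sequence: 6, 35, 13, 32, 5, 18, 1, 29, 3, 17, 4, 7.

7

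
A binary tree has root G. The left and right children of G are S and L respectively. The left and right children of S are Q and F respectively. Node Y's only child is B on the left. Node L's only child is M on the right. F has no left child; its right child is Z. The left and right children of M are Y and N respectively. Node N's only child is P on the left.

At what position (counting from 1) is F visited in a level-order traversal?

5

Level-order visits nodes level by level from the root, left to right within each level.
Level 0: G
Level 1: S, L
Level 2: Q, F, M
Level 3: Z, Y, N
Level 4: B, P
Full level-order sequence: G, S, L, Q, F, M, Z, Y, N, B, P.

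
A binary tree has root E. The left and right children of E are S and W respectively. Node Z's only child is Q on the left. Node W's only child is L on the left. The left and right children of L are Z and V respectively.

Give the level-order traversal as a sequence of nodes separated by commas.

Level-order visits nodes level by level from the root, left to right within each level.
Level 0: E
Level 1: S, W
Level 2: L
Level 3: Z, V
Level 4: Q

E, S, W, L, Z, V, Q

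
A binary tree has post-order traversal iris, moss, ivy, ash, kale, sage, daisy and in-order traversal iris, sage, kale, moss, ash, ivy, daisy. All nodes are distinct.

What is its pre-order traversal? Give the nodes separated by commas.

The last element of post-order is the root; it splits in-order into left and right subtrees.
Root daisy: left subtree has 6 nodes {iris, sage, kale, moss, ash, ivy}, right has 0 { }.
  Root sage: left subtree has 1 node {iris}, right has 4 {kale, moss, ash, ivy}.
    Root kale: left subtree has 0 nodes { }, right has 3 {moss, ash, ivy}.
      Root ash: left subtree has 1 node {moss}, right has 1 {ivy}.

daisy, sage, iris, kale, ash, moss, ivy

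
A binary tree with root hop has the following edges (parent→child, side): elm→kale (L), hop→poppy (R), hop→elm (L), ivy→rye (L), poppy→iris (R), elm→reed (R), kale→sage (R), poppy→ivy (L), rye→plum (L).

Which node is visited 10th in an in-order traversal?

In-order visits the left subtree, then the node, then the right subtree.
At hop: go left to elm.
  At elm: go left to kale.
    At kale: no left child.
    Visit kale.
    At kale: go right to sage.
      sage is a leaf — visit sage.
  Visit elm.
  At elm: go right to reed.
    reed is a leaf — visit reed.
Visit hop.
At hop: go right to poppy.
  At poppy: go left to ivy.
    At ivy: go left to rye.
      At rye: go left to plum.
        plum is a leaf — visit plum.
      Visit rye.
      At rye: no right child.
    Visit ivy.
    At ivy: no right child.
  Visit poppy.
  At poppy: go right to iris.
    iris is a leaf — visit iris.
Full in-order sequence: kale, sage, elm, reed, hop, plum, rye, ivy, poppy, iris.

iris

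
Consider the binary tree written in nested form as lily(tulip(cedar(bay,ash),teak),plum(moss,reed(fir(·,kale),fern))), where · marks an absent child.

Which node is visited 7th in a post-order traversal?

kale

Post-order visits the left subtree, then the right subtree, then the node.
At lily: go left to tulip.
  At tulip: go left to cedar.
    At cedar: go left to bay.
      bay is a leaf — visit bay.
    At cedar: go right to ash.
      ash is a leaf — visit ash.
    Visit cedar.
  At tulip: go right to teak.
    teak is a leaf — visit teak.
  Visit tulip.
At lily: go right to plum.
  At plum: go left to moss.
    moss is a leaf — visit moss.
  At plum: go right to reed.
    At reed: go left to fir.
      At fir: no left child.
      At fir: go right to kale.
        kale is a leaf — visit kale.
      Visit fir.
    At reed: go right to fern.
      fern is a leaf — visit fern.
    Visit reed.
  Visit plum.
Visit lily.
Full post-order sequence: bay, ash, cedar, teak, tulip, moss, kale, fir, fern, reed, plum, lily.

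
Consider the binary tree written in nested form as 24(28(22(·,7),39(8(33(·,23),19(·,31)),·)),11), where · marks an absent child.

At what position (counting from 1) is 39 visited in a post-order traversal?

8

Post-order visits the left subtree, then the right subtree, then the node.
At 24: go left to 28.
  At 28: go left to 22.
    At 22: no left child.
    At 22: go right to 7.
      7 is a leaf — visit 7.
    Visit 22.
  At 28: go right to 39.
    At 39: go left to 8.
      At 8: go left to 33.
        At 33: no left child.
        At 33: go right to 23.
          23 is a leaf — visit 23.
        Visit 33.
      At 8: go right to 19.
        At 19: no left child.
        At 19: go right to 31.
          31 is a leaf — visit 31.
        Visit 19.
      Visit 8.
    At 39: no right child.
    Visit 39.
  Visit 28.
At 24: go right to 11.
  11 is a leaf — visit 11.
Visit 24.
Full post-order sequence: 7, 22, 23, 33, 31, 19, 8, 39, 28, 11, 24.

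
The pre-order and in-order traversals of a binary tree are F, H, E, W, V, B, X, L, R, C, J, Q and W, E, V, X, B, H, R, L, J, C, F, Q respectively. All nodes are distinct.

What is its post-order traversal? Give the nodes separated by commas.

W, X, B, V, E, R, J, C, L, H, Q, F

The first element of pre-order is the root; it splits in-order into left and right subtrees.
Root F: left subtree has 10 nodes {W, E, V, X, B, H, R, L, J, C}, right has 1 {Q}.
  Root H: left subtree has 5 nodes {W, E, V, X, B}, right has 4 {R, L, J, C}.
    Root E: left subtree has 1 node {W}, right has 3 {V, X, B}.
      Root V: left subtree has 0 nodes { }, right has 2 {X, B}.
        Root B: left subtree has 1 node {X}, right has 0 { }.
    Root L: left subtree has 1 node {R}, right has 2 {J, C}.
      Root C: left subtree has 1 node {J}, right has 0 { }.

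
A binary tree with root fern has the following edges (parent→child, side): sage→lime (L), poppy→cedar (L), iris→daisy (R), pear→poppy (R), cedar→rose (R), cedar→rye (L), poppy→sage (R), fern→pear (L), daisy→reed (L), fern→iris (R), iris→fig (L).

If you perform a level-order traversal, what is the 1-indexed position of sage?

Level-order visits nodes level by level from the root, left to right within each level.
Level 0: fern
Level 1: pear, iris
Level 2: poppy, fig, daisy
Level 3: cedar, sage, reed
Level 4: rye, rose, lime
Full level-order sequence: fern, pear, iris, poppy, fig, daisy, cedar, sage, reed, rye, rose, lime.

8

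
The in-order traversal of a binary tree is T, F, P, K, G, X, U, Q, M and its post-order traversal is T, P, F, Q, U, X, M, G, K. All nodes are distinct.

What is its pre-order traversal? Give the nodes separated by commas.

The last element of post-order is the root; it splits in-order into left and right subtrees.
Root K: left subtree has 3 nodes {T, F, P}, right has 5 {G, X, U, Q, M}.
  Root F: left subtree has 1 node {T}, right has 1 {P}.
  Root G: left subtree has 0 nodes { }, right has 4 {X, U, Q, M}.
    Root M: left subtree has 3 nodes {X, U, Q}, right has 0 { }.
      Root X: left subtree has 0 nodes { }, right has 2 {U, Q}.
        Root U: left subtree has 0 nodes { }, right has 1 {Q}.

K, F, T, P, G, M, X, U, Q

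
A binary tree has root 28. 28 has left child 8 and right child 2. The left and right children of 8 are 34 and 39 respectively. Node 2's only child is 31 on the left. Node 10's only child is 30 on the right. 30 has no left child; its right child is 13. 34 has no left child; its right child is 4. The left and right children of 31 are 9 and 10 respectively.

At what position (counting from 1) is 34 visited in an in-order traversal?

In-order visits the left subtree, then the node, then the right subtree.
At 28: go left to 8.
  At 8: go left to 34.
    At 34: no left child.
    Visit 34.
    At 34: go right to 4.
      4 is a leaf — visit 4.
  Visit 8.
  At 8: go right to 39.
    39 is a leaf — visit 39.
Visit 28.
At 28: go right to 2.
  At 2: go left to 31.
    At 31: go left to 9.
      9 is a leaf — visit 9.
    Visit 31.
    At 31: go right to 10.
      At 10: no left child.
      Visit 10.
      At 10: go right to 30.
        At 30: no left child.
        Visit 30.
        At 30: go right to 13.
          13 is a leaf — visit 13.
  Visit 2.
  At 2: no right child.
Full in-order sequence: 34, 4, 8, 39, 28, 9, 31, 10, 30, 13, 2.

1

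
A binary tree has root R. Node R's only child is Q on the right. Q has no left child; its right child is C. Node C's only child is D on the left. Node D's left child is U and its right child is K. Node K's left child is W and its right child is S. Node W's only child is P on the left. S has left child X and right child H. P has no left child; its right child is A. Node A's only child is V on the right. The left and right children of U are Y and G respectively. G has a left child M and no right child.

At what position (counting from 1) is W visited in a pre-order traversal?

Pre-order visits the node, then its left subtree, then its right subtree.
Visit R.
At R: no left child.
At R: go right to Q.
  Visit Q.
  At Q: no left child.
  At Q: go right to C.
    Visit C.
    At C: go left to D.
      Visit D.
      At D: go left to U.
        Visit U.
        At U: go left to Y.
          Y is a leaf — visit Y.
        At U: go right to G.
          Visit G.
          At G: go left to M.
            M is a leaf — visit M.
          At G: no right child.
      At D: go right to K.
        Visit K.
        At K: go left to W.
          Visit W.
          At W: go left to P.
            Visit P.
            At P: no left child.
            At P: go right to A.
              Visit A.
              At A: no left child.
              At A: go right to V.
                V is a leaf — visit V.
          At W: no right child.
        At K: go right to S.
          Visit S.
          At S: go left to X.
            X is a leaf — visit X.
          At S: go right to H.
            H is a leaf — visit H.
    At C: no right child.
Full pre-order sequence: R, Q, C, D, U, Y, G, M, K, W, P, A, V, S, X, H.

10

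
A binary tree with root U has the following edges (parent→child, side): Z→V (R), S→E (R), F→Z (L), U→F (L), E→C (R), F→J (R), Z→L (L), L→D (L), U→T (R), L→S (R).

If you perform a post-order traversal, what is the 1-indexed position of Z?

Post-order visits the left subtree, then the right subtree, then the node.
At U: go left to F.
  At F: go left to Z.
    At Z: go left to L.
      At L: go left to D.
        D is a leaf — visit D.
      At L: go right to S.
        At S: no left child.
        At S: go right to E.
          At E: no left child.
          At E: go right to C.
            C is a leaf — visit C.
          Visit E.
        Visit S.
      Visit L.
    At Z: go right to V.
      V is a leaf — visit V.
    Visit Z.
  At F: go right to J.
    J is a leaf — visit J.
  Visit F.
At U: go right to T.
  T is a leaf — visit T.
Visit U.
Full post-order sequence: D, C, E, S, L, V, Z, J, F, T, U.

7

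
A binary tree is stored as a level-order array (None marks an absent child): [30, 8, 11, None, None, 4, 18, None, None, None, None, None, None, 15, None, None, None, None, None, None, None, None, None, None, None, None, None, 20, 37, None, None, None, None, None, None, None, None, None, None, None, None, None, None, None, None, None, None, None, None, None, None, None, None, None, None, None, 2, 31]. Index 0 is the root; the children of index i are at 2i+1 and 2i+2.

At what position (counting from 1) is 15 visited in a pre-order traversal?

6

Pre-order visits the node, then its left subtree, then its right subtree.
Visit 30.
At 30: go left to 8.
  8 is a leaf — visit 8.
At 30: go right to 11.
  Visit 11.
  At 11: go left to 4.
    4 is a leaf — visit 4.
  At 11: go right to 18.
    Visit 18.
    At 18: go left to 15.
      Visit 15.
      At 15: go left to 20.
        Visit 20.
        At 20: no left child.
        At 20: go right to 2.
          2 is a leaf — visit 2.
      At 15: go right to 37.
        Visit 37.
        At 37: go left to 31.
          31 is a leaf — visit 31.
        At 37: no right child.
    At 18: no right child.
Full pre-order sequence: 30, 8, 11, 4, 18, 15, 20, 2, 37, 31.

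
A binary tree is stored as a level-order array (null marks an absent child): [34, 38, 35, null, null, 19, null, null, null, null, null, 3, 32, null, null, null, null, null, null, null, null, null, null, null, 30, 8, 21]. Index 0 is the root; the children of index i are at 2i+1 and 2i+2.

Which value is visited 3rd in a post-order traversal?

3

Post-order visits the left subtree, then the right subtree, then the node.
At 34: go left to 38.
  38 is a leaf — visit 38.
At 34: go right to 35.
  At 35: go left to 19.
    At 19: go left to 3.
      At 3: no left child.
      At 3: go right to 30.
        30 is a leaf — visit 30.
      Visit 3.
    At 19: go right to 32.
      At 32: go left to 8.
        8 is a leaf — visit 8.
      At 32: go right to 21.
        21 is a leaf — visit 21.
      Visit 32.
    Visit 19.
  At 35: no right child.
  Visit 35.
Visit 34.
Full post-order sequence: 38, 30, 3, 8, 21, 32, 19, 35, 34.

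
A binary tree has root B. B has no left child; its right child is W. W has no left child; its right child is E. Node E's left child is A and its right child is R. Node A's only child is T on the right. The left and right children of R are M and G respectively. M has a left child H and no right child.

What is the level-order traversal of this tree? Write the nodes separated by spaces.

B W E A R T M G H

Level-order visits nodes level by level from the root, left to right within each level.
Level 0: B
Level 1: W
Level 2: E
Level 3: A, R
Level 4: T, M, G
Level 5: H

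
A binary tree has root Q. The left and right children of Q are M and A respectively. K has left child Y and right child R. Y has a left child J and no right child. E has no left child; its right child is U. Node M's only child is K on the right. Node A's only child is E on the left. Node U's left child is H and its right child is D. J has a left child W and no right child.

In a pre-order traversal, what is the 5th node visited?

Pre-order visits the node, then its left subtree, then its right subtree.
Visit Q.
At Q: go left to M.
  Visit M.
  At M: no left child.
  At M: go right to K.
    Visit K.
    At K: go left to Y.
      Visit Y.
      At Y: go left to J.
        Visit J.
        At J: go left to W.
          W is a leaf — visit W.
        At J: no right child.
      At Y: no right child.
    At K: go right to R.
      R is a leaf — visit R.
At Q: go right to A.
  Visit A.
  At A: go left to E.
    Visit E.
    At E: no left child.
    At E: go right to U.
      Visit U.
      At U: go left to H.
        H is a leaf — visit H.
      At U: go right to D.
        D is a leaf — visit D.
  At A: no right child.
Full pre-order sequence: Q, M, K, Y, J, W, R, A, E, U, H, D.

J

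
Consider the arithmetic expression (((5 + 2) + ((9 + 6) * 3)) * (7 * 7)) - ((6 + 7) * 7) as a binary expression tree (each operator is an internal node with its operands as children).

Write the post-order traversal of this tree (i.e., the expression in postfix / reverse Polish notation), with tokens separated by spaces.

Post-order on an expression tree gives postfix notation: for each operator, emit left operand, right operand, then the operator.

5 2 + 9 6 + 3 * + 7 7 * * 6 7 + 7 * -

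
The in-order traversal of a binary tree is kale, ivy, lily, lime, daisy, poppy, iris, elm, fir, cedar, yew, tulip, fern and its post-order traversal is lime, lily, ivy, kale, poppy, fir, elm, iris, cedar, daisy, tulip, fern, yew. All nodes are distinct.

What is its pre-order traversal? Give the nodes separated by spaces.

The last element of post-order is the root; it splits in-order into left and right subtrees.
Root yew: left subtree has 10 nodes {kale, ivy, lily, lime, daisy, poppy, iris, elm, fir, cedar}, right has 2 {tulip, fern}.
  Root daisy: left subtree has 4 nodes {kale, ivy, lily, lime}, right has 5 {poppy, iris, elm, fir, cedar}.
    Root kale: left subtree has 0 nodes { }, right has 3 {ivy, lily, lime}.
      Root ivy: left subtree has 0 nodes { }, right has 2 {lily, lime}.
        Root lily: left subtree has 0 nodes { }, right has 1 {lime}.
    Root cedar: left subtree has 4 nodes {poppy, iris, elm, fir}, right has 0 { }.
      Root iris: left subtree has 1 node {poppy}, right has 2 {elm, fir}.
        Root elm: left subtree has 0 nodes { }, right has 1 {fir}.
  Root fern: left subtree has 1 node {tulip}, right has 0 { }.

yew daisy kale ivy lily lime cedar iris poppy elm fir fern tulip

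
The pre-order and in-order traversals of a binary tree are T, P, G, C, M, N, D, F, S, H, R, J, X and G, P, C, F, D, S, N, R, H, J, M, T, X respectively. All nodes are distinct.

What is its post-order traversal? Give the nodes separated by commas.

The first element of pre-order is the root; it splits in-order into left and right subtrees.
Root T: left subtree has 11 nodes {G, P, C, F, D, S, N, R, H, J, M}, right has 1 {X}.
  Root P: left subtree has 1 node {G}, right has 9 {C, F, D, S, N, R, H, J, M}.
    Root C: left subtree has 0 nodes { }, right has 8 {F, D, S, N, R, H, J, M}.
      Root M: left subtree has 7 nodes {F, D, S, N, R, H, J}, right has 0 { }.
        Root N: left subtree has 3 nodes {F, D, S}, right has 3 {R, H, J}.
          Root D: left subtree has 1 node {F}, right has 1 {S}.
          Root H: left subtree has 1 node {R}, right has 1 {J}.

G, F, S, D, R, J, H, N, M, C, P, X, T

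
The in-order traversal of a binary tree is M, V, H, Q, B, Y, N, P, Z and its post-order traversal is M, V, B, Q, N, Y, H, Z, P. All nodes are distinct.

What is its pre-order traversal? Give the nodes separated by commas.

The last element of post-order is the root; it splits in-order into left and right subtrees.
Root P: left subtree has 7 nodes {M, V, H, Q, B, Y, N}, right has 1 {Z}.
  Root H: left subtree has 2 nodes {M, V}, right has 4 {Q, B, Y, N}.
    Root V: left subtree has 1 node {M}, right has 0 { }.
    Root Y: left subtree has 2 nodes {Q, B}, right has 1 {N}.
      Root Q: left subtree has 0 nodes { }, right has 1 {B}.

P, H, V, M, Y, Q, B, N, Z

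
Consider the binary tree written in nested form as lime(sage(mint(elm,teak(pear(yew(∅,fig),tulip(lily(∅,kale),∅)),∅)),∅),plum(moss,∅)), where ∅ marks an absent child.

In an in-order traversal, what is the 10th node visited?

In-order visits the left subtree, then the node, then the right subtree.
At lime: go left to sage.
  At sage: go left to mint.
    At mint: go left to elm.
      elm is a leaf — visit elm.
    Visit mint.
    At mint: go right to teak.
      At teak: go left to pear.
        At pear: go left to yew.
          At yew: no left child.
          Visit yew.
          At yew: go right to fig.
            fig is a leaf — visit fig.
        Visit pear.
        At pear: go right to tulip.
          At tulip: go left to lily.
            At lily: no left child.
            Visit lily.
            At lily: go right to kale.
              kale is a leaf — visit kale.
          Visit tulip.
          At tulip: no right child.
      Visit teak.
      At teak: no right child.
  Visit sage.
  At sage: no right child.
Visit lime.
At lime: go right to plum.
  At plum: go left to moss.
    moss is a leaf — visit moss.
  Visit plum.
  At plum: no right child.
Full in-order sequence: elm, mint, yew, fig, pear, lily, kale, tulip, teak, sage, lime, moss, plum.

sage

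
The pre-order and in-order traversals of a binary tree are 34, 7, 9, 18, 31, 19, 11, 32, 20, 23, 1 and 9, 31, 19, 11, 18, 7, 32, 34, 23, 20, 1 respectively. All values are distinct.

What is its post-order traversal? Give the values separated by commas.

The first element of pre-order is the root; it splits in-order into left and right subtrees.
Root 34: left subtree has 7 nodes {9, 31, 19, 11, 18, 7, 32}, right has 3 {23, 20, 1}.
  Root 7: left subtree has 5 nodes {9, 31, 19, 11, 18}, right has 1 {32}.
    Root 9: left subtree has 0 nodes { }, right has 4 {31, 19, 11, 18}.
      Root 18: left subtree has 3 nodes {31, 19, 11}, right has 0 { }.
        Root 31: left subtree has 0 nodes { }, right has 2 {19, 11}.
          Root 19: left subtree has 0 nodes { }, right has 1 {11}.
  Root 20: left subtree has 1 node {23}, right has 1 {1}.

11, 19, 31, 18, 9, 32, 7, 23, 1, 20, 34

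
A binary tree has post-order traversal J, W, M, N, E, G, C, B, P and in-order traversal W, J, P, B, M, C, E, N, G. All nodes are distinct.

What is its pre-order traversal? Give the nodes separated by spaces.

P W J B C M G E N

The last element of post-order is the root; it splits in-order into left and right subtrees.
Root P: left subtree has 2 nodes {W, J}, right has 6 {B, M, C, E, N, G}.
  Root W: left subtree has 0 nodes { }, right has 1 {J}.
  Root B: left subtree has 0 nodes { }, right has 5 {M, C, E, N, G}.
    Root C: left subtree has 1 node {M}, right has 3 {E, N, G}.
      Root G: left subtree has 2 nodes {E, N}, right has 0 { }.
        Root E: left subtree has 0 nodes { }, right has 1 {N}.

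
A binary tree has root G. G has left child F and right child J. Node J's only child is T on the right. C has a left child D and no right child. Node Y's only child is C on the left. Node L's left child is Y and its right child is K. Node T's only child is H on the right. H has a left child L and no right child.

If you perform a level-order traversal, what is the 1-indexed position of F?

2

Level-order visits nodes level by level from the root, left to right within each level.
Level 0: G
Level 1: F, J
Level 2: T
Level 3: H
Level 4: L
Level 5: Y, K
Level 6: C
Level 7: D
Full level-order sequence: G, F, J, T, H, L, Y, K, C, D.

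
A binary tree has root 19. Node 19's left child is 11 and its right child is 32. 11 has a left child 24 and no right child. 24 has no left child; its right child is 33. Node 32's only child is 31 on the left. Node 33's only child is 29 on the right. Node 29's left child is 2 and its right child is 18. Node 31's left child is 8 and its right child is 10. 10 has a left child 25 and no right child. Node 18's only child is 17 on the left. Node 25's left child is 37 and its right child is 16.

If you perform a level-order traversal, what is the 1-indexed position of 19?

1

Level-order visits nodes level by level from the root, left to right within each level.
Level 0: 19
Level 1: 11, 32
Level 2: 24, 31
Level 3: 33, 8, 10
Level 4: 29, 25
Level 5: 2, 18, 37, 16
Level 6: 17
Full level-order sequence: 19, 11, 32, 24, 31, 33, 8, 10, 29, 25, 2, 18, 37, 16, 17.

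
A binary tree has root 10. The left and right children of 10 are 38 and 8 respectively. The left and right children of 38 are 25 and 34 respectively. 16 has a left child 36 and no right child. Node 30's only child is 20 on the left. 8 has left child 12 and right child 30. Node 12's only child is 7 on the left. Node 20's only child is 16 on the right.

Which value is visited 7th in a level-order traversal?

30

Level-order visits nodes level by level from the root, left to right within each level.
Level 0: 10
Level 1: 38, 8
Level 2: 25, 34, 12, 30
Level 3: 7, 20
Level 4: 16
Level 5: 36
Full level-order sequence: 10, 38, 8, 25, 34, 12, 30, 7, 20, 16, 36.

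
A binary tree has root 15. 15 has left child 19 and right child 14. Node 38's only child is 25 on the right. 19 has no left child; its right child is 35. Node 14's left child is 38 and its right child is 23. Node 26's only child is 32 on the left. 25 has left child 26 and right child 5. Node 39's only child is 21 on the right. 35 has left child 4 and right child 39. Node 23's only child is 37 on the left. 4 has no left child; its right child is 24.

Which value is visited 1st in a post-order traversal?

Post-order visits the left subtree, then the right subtree, then the node.
At 15: go left to 19.
  At 19: no left child.
  At 19: go right to 35.
    At 35: go left to 4.
      At 4: no left child.
      At 4: go right to 24.
        24 is a leaf — visit 24.
      Visit 4.
    At 35: go right to 39.
      At 39: no left child.
      At 39: go right to 21.
        21 is a leaf — visit 21.
      Visit 39.
    Visit 35.
  Visit 19.
At 15: go right to 14.
  At 14: go left to 38.
    At 38: no left child.
    At 38: go right to 25.
      At 25: go left to 26.
        At 26: go left to 32.
          32 is a leaf — visit 32.
        At 26: no right child.
        Visit 26.
      At 25: go right to 5.
        5 is a leaf — visit 5.
      Visit 25.
    Visit 38.
  At 14: go right to 23.
    At 23: go left to 37.
      37 is a leaf — visit 37.
    At 23: no right child.
    Visit 23.
  Visit 14.
Visit 15.
Full post-order sequence: 24, 4, 21, 39, 35, 19, 32, 26, 5, 25, 38, 37, 23, 14, 15.

24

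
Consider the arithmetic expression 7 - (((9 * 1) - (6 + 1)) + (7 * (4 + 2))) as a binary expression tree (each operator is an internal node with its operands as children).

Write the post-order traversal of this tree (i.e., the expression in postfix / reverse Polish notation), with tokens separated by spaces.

7 9 1 * 6 1 + - 7 4 2 + * + -

Post-order on an expression tree gives postfix notation: for each operator, emit left operand, right operand, then the operator.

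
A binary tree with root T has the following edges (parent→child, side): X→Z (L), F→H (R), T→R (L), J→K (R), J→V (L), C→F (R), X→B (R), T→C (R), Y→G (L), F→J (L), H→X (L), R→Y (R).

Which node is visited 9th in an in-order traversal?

In-order visits the left subtree, then the node, then the right subtree.
At T: go left to R.
  At R: no left child.
  Visit R.
  At R: go right to Y.
    At Y: go left to G.
      G is a leaf — visit G.
    Visit Y.
    At Y: no right child.
Visit T.
At T: go right to C.
  At C: no left child.
  Visit C.
  At C: go right to F.
    At F: go left to J.
      At J: go left to V.
        V is a leaf — visit V.
      Visit J.
      At J: go right to K.
        K is a leaf — visit K.
    Visit F.
    At F: go right to H.
      At H: go left to X.
        At X: go left to Z.
          Z is a leaf — visit Z.
        Visit X.
        At X: go right to B.
          B is a leaf — visit B.
      Visit H.
      At H: no right child.
Full in-order sequence: R, G, Y, T, C, V, J, K, F, Z, X, B, H.

F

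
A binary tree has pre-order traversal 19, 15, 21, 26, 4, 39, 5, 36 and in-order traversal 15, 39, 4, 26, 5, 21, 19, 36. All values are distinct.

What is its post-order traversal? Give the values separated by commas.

The first element of pre-order is the root; it splits in-order into left and right subtrees.
Root 19: left subtree has 6 nodes {15, 39, 4, 26, 5, 21}, right has 1 {36}.
  Root 15: left subtree has 0 nodes { }, right has 5 {39, 4, 26, 5, 21}.
    Root 21: left subtree has 4 nodes {39, 4, 26, 5}, right has 0 { }.
      Root 26: left subtree has 2 nodes {39, 4}, right has 1 {5}.
        Root 4: left subtree has 1 node {39}, right has 0 { }.

39, 4, 5, 26, 21, 15, 36, 19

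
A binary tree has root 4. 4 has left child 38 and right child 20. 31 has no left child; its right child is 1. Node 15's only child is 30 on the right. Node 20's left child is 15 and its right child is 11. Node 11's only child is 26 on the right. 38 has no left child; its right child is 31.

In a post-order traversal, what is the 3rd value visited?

38

Post-order visits the left subtree, then the right subtree, then the node.
At 4: go left to 38.
  At 38: no left child.
  At 38: go right to 31.
    At 31: no left child.
    At 31: go right to 1.
      1 is a leaf — visit 1.
    Visit 31.
  Visit 38.
At 4: go right to 20.
  At 20: go left to 15.
    At 15: no left child.
    At 15: go right to 30.
      30 is a leaf — visit 30.
    Visit 15.
  At 20: go right to 11.
    At 11: no left child.
    At 11: go right to 26.
      26 is a leaf — visit 26.
    Visit 11.
  Visit 20.
Visit 4.
Full post-order sequence: 1, 31, 38, 30, 15, 26, 11, 20, 4.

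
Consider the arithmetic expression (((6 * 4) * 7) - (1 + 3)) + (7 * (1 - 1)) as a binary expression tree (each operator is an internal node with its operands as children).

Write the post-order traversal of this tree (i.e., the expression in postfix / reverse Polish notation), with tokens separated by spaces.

6 4 * 7 * 1 3 + - 7 1 1 - * +

Post-order on an expression tree gives postfix notation: for each operator, emit left operand, right operand, then the operator.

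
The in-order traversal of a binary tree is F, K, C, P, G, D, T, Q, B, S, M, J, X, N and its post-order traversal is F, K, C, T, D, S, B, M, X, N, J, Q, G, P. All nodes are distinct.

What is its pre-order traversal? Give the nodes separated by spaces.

The last element of post-order is the root; it splits in-order into left and right subtrees.
Root P: left subtree has 3 nodes {F, K, C}, right has 10 {G, D, T, Q, B, S, M, J, X, N}.
  Root C: left subtree has 2 nodes {F, K}, right has 0 { }.
    Root K: left subtree has 1 node {F}, right has 0 { }.
  Root G: left subtree has 0 nodes { }, right has 9 {D, T, Q, B, S, M, J, X, N}.
    Root Q: left subtree has 2 nodes {D, T}, right has 6 {B, S, M, J, X, N}.
      Root D: left subtree has 0 nodes { }, right has 1 {T}.
      Root J: left subtree has 3 nodes {B, S, M}, right has 2 {X, N}.
        Root M: left subtree has 2 nodes {B, S}, right has 0 { }.
          Root B: left subtree has 0 nodes { }, right has 1 {S}.
        Root N: left subtree has 1 node {X}, right has 0 { }.

P C K F G Q D T J M B S N X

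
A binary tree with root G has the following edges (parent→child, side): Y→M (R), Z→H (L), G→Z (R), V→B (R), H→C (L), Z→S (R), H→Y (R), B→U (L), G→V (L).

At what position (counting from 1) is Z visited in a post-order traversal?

9

Post-order visits the left subtree, then the right subtree, then the node.
At G: go left to V.
  At V: no left child.
  At V: go right to B.
    At B: go left to U.
      U is a leaf — visit U.
    At B: no right child.
    Visit B.
  Visit V.
At G: go right to Z.
  At Z: go left to H.
    At H: go left to C.
      C is a leaf — visit C.
    At H: go right to Y.
      At Y: no left child.
      At Y: go right to M.
        M is a leaf — visit M.
      Visit Y.
    Visit H.
  At Z: go right to S.
    S is a leaf — visit S.
  Visit Z.
Visit G.
Full post-order sequence: U, B, V, C, M, Y, H, S, Z, G.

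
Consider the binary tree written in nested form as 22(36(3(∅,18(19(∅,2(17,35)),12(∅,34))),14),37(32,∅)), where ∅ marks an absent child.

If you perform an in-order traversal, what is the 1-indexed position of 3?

In-order visits the left subtree, then the node, then the right subtree.
At 22: go left to 36.
  At 36: go left to 3.
    At 3: no left child.
    Visit 3.
    At 3: go right to 18.
      At 18: go left to 19.
        At 19: no left child.
        Visit 19.
        At 19: go right to 2.
          At 2: go left to 17.
            17 is a leaf — visit 17.
          Visit 2.
          At 2: go right to 35.
            35 is a leaf — visit 35.
      Visit 18.
      At 18: go right to 12.
        At 12: no left child.
        Visit 12.
        At 12: go right to 34.
          34 is a leaf — visit 34.
  Visit 36.
  At 36: go right to 14.
    14 is a leaf — visit 14.
Visit 22.
At 22: go right to 37.
  At 37: go left to 32.
    32 is a leaf — visit 32.
  Visit 37.
  At 37: no right child.
Full in-order sequence: 3, 19, 17, 2, 35, 18, 12, 34, 36, 14, 22, 32, 37.

1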